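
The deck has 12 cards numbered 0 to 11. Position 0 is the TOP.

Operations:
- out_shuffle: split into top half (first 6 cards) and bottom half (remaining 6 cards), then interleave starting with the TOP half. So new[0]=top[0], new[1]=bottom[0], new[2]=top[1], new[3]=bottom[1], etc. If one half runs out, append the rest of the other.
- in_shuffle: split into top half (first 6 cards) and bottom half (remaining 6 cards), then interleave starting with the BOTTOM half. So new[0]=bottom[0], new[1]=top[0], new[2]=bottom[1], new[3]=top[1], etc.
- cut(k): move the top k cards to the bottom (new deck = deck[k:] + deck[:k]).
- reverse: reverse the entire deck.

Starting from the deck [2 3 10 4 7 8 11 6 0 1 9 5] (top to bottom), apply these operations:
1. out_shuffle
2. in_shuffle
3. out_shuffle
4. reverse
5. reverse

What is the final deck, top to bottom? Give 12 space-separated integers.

After op 1 (out_shuffle): [2 11 3 6 10 0 4 1 7 9 8 5]
After op 2 (in_shuffle): [4 2 1 11 7 3 9 6 8 10 5 0]
After op 3 (out_shuffle): [4 9 2 6 1 8 11 10 7 5 3 0]
After op 4 (reverse): [0 3 5 7 10 11 8 1 6 2 9 4]
After op 5 (reverse): [4 9 2 6 1 8 11 10 7 5 3 0]

Answer: 4 9 2 6 1 8 11 10 7 5 3 0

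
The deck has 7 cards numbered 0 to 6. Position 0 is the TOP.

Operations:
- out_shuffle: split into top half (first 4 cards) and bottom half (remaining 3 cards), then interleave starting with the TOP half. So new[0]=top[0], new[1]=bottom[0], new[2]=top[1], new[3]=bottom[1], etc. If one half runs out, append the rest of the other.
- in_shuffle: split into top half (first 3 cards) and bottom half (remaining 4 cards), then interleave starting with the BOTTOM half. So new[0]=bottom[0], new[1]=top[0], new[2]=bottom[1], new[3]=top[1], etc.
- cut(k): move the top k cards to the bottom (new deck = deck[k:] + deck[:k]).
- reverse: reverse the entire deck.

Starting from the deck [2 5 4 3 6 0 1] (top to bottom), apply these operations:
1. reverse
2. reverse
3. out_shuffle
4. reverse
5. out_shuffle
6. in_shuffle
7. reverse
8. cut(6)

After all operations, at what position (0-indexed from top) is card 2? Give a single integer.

Answer: 3

Derivation:
After op 1 (reverse): [1 0 6 3 4 5 2]
After op 2 (reverse): [2 5 4 3 6 0 1]
After op 3 (out_shuffle): [2 6 5 0 4 1 3]
After op 4 (reverse): [3 1 4 0 5 6 2]
After op 5 (out_shuffle): [3 5 1 6 4 2 0]
After op 6 (in_shuffle): [6 3 4 5 2 1 0]
After op 7 (reverse): [0 1 2 5 4 3 6]
After op 8 (cut(6)): [6 0 1 2 5 4 3]
Card 2 is at position 3.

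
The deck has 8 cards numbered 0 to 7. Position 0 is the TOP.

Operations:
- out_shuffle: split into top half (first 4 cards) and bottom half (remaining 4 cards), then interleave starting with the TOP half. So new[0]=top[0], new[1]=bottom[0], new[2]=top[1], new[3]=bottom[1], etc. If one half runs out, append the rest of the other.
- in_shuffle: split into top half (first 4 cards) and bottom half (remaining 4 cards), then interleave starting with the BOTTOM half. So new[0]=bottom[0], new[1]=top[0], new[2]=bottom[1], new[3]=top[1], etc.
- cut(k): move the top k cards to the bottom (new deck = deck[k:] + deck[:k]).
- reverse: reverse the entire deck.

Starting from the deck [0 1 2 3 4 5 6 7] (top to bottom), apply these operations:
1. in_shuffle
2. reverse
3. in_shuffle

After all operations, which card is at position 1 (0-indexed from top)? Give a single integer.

Answer: 3

Derivation:
After op 1 (in_shuffle): [4 0 5 1 6 2 7 3]
After op 2 (reverse): [3 7 2 6 1 5 0 4]
After op 3 (in_shuffle): [1 3 5 7 0 2 4 6]
Position 1: card 3.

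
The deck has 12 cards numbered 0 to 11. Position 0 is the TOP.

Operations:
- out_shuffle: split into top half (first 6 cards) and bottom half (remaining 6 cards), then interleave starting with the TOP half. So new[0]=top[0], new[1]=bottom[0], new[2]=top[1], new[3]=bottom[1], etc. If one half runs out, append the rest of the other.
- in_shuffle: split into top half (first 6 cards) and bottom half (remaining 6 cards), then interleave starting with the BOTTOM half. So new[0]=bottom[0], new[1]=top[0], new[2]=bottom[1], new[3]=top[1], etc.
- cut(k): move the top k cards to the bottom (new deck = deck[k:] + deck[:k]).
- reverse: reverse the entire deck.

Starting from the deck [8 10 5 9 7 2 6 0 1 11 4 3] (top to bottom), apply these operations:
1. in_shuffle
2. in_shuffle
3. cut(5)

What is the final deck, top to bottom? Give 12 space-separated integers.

Answer: 0 7 10 3 1 2 5 11 6 9 8 4

Derivation:
After op 1 (in_shuffle): [6 8 0 10 1 5 11 9 4 7 3 2]
After op 2 (in_shuffle): [11 6 9 8 4 0 7 10 3 1 2 5]
After op 3 (cut(5)): [0 7 10 3 1 2 5 11 6 9 8 4]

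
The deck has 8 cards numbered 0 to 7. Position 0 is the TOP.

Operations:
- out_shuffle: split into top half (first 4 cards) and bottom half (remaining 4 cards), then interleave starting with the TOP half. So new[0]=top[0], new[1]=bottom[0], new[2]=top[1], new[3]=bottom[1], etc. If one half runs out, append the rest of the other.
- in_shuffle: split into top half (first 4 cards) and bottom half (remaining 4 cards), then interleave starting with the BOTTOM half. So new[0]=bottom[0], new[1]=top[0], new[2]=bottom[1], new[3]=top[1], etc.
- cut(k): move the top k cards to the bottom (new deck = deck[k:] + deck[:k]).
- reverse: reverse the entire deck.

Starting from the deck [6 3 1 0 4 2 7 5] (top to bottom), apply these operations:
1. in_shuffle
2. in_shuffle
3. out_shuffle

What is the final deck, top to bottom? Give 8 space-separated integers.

Answer: 7 5 4 2 1 0 6 3

Derivation:
After op 1 (in_shuffle): [4 6 2 3 7 1 5 0]
After op 2 (in_shuffle): [7 4 1 6 5 2 0 3]
After op 3 (out_shuffle): [7 5 4 2 1 0 6 3]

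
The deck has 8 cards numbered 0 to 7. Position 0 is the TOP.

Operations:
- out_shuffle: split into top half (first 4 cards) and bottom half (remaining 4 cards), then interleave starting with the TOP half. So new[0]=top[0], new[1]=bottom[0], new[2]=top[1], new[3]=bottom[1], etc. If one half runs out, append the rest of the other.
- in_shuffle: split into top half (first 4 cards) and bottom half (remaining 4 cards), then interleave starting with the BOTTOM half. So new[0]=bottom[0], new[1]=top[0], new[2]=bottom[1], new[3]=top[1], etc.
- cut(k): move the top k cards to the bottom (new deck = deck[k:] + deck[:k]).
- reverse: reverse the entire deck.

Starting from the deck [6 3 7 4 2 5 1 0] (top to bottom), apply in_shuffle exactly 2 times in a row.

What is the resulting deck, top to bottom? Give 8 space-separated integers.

Answer: 1 2 7 6 0 5 4 3

Derivation:
After op 1 (in_shuffle): [2 6 5 3 1 7 0 4]
After op 2 (in_shuffle): [1 2 7 6 0 5 4 3]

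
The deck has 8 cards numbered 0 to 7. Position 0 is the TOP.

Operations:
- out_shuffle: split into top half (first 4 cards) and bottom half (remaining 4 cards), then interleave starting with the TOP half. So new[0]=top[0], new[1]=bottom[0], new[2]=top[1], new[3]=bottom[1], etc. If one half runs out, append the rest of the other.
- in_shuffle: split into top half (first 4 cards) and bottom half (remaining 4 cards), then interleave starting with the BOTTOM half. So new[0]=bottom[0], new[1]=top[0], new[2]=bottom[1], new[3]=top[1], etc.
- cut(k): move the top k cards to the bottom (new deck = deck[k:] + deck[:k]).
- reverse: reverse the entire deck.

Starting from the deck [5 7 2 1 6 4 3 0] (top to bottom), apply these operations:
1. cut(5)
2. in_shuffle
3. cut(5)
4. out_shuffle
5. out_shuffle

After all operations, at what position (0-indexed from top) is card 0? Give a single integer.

After op 1 (cut(5)): [4 3 0 5 7 2 1 6]
After op 2 (in_shuffle): [7 4 2 3 1 0 6 5]
After op 3 (cut(5)): [0 6 5 7 4 2 3 1]
After op 4 (out_shuffle): [0 4 6 2 5 3 7 1]
After op 5 (out_shuffle): [0 5 4 3 6 7 2 1]
Card 0 is at position 0.

Answer: 0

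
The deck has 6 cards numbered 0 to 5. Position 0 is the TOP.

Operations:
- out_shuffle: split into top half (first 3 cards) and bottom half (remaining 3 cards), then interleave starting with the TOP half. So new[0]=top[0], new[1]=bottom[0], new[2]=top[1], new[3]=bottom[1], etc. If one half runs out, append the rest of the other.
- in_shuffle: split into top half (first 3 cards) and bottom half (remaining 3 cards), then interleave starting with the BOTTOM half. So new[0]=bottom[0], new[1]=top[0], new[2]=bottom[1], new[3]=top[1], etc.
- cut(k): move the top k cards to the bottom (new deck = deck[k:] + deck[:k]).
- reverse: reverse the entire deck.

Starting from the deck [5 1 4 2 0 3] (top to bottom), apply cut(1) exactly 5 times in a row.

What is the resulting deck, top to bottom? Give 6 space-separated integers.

Answer: 3 5 1 4 2 0

Derivation:
After op 1 (cut(1)): [1 4 2 0 3 5]
After op 2 (cut(1)): [4 2 0 3 5 1]
After op 3 (cut(1)): [2 0 3 5 1 4]
After op 4 (cut(1)): [0 3 5 1 4 2]
After op 5 (cut(1)): [3 5 1 4 2 0]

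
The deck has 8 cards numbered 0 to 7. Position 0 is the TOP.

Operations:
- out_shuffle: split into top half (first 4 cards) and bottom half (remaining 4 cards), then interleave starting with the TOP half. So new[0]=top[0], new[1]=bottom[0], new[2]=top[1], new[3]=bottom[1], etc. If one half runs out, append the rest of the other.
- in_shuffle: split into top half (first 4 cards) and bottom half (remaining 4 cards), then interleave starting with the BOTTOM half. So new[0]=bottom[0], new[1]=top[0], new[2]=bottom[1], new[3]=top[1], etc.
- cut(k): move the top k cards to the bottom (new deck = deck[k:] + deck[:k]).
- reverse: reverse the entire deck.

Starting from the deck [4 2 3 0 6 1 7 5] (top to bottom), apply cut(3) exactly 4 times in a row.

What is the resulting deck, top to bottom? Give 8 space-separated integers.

After op 1 (cut(3)): [0 6 1 7 5 4 2 3]
After op 2 (cut(3)): [7 5 4 2 3 0 6 1]
After op 3 (cut(3)): [2 3 0 6 1 7 5 4]
After op 4 (cut(3)): [6 1 7 5 4 2 3 0]

Answer: 6 1 7 5 4 2 3 0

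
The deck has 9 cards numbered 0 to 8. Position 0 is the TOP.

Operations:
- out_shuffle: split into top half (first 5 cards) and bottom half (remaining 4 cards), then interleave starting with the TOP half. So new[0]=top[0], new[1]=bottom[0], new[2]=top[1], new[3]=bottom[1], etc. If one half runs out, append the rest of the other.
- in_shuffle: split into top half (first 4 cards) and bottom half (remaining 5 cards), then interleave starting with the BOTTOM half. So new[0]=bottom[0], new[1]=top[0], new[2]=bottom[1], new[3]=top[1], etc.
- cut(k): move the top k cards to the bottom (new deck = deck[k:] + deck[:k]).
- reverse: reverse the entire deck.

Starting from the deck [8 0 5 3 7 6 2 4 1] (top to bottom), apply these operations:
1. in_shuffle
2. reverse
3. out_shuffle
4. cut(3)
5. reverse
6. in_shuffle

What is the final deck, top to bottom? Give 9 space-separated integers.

After op 1 (in_shuffle): [7 8 6 0 2 5 4 3 1]
After op 2 (reverse): [1 3 4 5 2 0 6 8 7]
After op 3 (out_shuffle): [1 0 3 6 4 8 5 7 2]
After op 4 (cut(3)): [6 4 8 5 7 2 1 0 3]
After op 5 (reverse): [3 0 1 2 7 5 8 4 6]
After op 6 (in_shuffle): [7 3 5 0 8 1 4 2 6]

Answer: 7 3 5 0 8 1 4 2 6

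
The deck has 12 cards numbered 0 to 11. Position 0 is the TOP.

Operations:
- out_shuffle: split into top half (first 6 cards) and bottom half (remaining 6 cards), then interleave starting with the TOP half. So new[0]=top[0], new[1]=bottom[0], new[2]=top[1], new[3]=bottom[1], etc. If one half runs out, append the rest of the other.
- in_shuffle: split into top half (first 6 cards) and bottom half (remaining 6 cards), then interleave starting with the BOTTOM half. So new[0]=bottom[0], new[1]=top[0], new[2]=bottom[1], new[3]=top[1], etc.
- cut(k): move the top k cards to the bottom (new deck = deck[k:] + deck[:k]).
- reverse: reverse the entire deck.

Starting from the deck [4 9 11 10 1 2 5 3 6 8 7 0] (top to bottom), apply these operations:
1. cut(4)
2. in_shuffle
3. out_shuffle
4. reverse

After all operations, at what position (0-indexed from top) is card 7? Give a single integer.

After op 1 (cut(4)): [1 2 5 3 6 8 7 0 4 9 11 10]
After op 2 (in_shuffle): [7 1 0 2 4 5 9 3 11 6 10 8]
After op 3 (out_shuffle): [7 9 1 3 0 11 2 6 4 10 5 8]
After op 4 (reverse): [8 5 10 4 6 2 11 0 3 1 9 7]
Card 7 is at position 11.

Answer: 11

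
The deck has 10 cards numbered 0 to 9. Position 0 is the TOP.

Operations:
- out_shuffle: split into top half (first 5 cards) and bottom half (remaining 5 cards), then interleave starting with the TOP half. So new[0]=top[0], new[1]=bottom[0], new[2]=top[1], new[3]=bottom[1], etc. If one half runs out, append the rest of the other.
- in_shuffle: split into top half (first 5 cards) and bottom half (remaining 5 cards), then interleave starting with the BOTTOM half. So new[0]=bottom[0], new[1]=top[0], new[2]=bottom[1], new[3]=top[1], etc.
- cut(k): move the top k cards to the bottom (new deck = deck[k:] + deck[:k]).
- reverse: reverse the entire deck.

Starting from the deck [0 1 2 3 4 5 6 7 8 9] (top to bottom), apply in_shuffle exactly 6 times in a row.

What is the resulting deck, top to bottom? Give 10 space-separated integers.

After op 1 (in_shuffle): [5 0 6 1 7 2 8 3 9 4]
After op 2 (in_shuffle): [2 5 8 0 3 6 9 1 4 7]
After op 3 (in_shuffle): [6 2 9 5 1 8 4 0 7 3]
After op 4 (in_shuffle): [8 6 4 2 0 9 7 5 3 1]
After op 5 (in_shuffle): [9 8 7 6 5 4 3 2 1 0]
After op 6 (in_shuffle): [4 9 3 8 2 7 1 6 0 5]

Answer: 4 9 3 8 2 7 1 6 0 5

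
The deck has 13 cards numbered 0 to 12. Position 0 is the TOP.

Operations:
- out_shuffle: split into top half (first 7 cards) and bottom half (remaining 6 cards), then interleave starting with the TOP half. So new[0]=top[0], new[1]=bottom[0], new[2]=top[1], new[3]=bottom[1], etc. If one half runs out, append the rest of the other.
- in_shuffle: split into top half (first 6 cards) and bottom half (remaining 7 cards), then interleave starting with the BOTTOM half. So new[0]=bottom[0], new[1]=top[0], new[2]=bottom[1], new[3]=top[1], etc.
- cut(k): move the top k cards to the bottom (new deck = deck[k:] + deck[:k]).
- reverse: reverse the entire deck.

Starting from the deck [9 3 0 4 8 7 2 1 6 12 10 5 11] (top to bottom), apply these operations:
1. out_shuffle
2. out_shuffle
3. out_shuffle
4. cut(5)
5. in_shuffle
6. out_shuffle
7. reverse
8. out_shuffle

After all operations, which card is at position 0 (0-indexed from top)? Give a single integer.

After op 1 (out_shuffle): [9 1 3 6 0 12 4 10 8 5 7 11 2]
After op 2 (out_shuffle): [9 10 1 8 3 5 6 7 0 11 12 2 4]
After op 3 (out_shuffle): [9 7 10 0 1 11 8 12 3 2 5 4 6]
After op 4 (cut(5)): [11 8 12 3 2 5 4 6 9 7 10 0 1]
After op 5 (in_shuffle): [4 11 6 8 9 12 7 3 10 2 0 5 1]
After op 6 (out_shuffle): [4 3 11 10 6 2 8 0 9 5 12 1 7]
After op 7 (reverse): [7 1 12 5 9 0 8 2 6 10 11 3 4]
After op 8 (out_shuffle): [7 2 1 6 12 10 5 11 9 3 0 4 8]
Position 0: card 7.

Answer: 7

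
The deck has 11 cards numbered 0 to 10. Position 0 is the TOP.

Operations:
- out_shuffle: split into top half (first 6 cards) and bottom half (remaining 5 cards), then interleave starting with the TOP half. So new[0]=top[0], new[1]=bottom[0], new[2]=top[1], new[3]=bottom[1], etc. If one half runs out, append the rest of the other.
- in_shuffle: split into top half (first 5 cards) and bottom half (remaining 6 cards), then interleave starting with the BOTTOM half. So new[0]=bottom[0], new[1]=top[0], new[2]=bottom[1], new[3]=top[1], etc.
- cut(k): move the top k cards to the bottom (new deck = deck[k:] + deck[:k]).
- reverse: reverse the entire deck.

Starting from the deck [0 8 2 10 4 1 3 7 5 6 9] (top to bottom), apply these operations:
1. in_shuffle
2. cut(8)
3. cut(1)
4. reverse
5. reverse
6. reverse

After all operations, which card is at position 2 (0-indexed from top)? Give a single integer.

Answer: 5

Derivation:
After op 1 (in_shuffle): [1 0 3 8 7 2 5 10 6 4 9]
After op 2 (cut(8)): [6 4 9 1 0 3 8 7 2 5 10]
After op 3 (cut(1)): [4 9 1 0 3 8 7 2 5 10 6]
After op 4 (reverse): [6 10 5 2 7 8 3 0 1 9 4]
After op 5 (reverse): [4 9 1 0 3 8 7 2 5 10 6]
After op 6 (reverse): [6 10 5 2 7 8 3 0 1 9 4]
Position 2: card 5.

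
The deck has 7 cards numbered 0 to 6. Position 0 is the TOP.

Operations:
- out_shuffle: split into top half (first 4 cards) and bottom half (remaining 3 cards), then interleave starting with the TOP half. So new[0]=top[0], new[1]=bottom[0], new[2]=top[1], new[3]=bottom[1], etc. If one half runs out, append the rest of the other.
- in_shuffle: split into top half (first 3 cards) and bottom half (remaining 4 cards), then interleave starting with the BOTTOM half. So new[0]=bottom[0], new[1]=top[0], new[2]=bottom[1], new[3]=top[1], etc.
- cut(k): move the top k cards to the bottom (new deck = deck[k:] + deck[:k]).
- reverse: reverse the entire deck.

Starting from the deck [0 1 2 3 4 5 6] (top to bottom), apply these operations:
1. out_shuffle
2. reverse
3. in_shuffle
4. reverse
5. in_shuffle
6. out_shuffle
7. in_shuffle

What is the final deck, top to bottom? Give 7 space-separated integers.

After op 1 (out_shuffle): [0 4 1 5 2 6 3]
After op 2 (reverse): [3 6 2 5 1 4 0]
After op 3 (in_shuffle): [5 3 1 6 4 2 0]
After op 4 (reverse): [0 2 4 6 1 3 5]
After op 5 (in_shuffle): [6 0 1 2 3 4 5]
After op 6 (out_shuffle): [6 3 0 4 1 5 2]
After op 7 (in_shuffle): [4 6 1 3 5 0 2]

Answer: 4 6 1 3 5 0 2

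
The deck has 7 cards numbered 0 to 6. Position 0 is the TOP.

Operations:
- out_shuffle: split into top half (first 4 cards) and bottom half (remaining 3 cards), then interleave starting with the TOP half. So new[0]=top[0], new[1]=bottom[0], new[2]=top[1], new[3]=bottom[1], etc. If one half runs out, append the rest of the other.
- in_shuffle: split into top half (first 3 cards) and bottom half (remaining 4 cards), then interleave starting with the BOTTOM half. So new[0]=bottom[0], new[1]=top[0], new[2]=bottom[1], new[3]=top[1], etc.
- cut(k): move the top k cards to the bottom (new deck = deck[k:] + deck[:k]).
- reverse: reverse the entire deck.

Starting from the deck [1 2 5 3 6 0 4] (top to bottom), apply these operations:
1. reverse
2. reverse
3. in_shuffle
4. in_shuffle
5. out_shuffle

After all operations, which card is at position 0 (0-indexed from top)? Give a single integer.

Answer: 2

Derivation:
After op 1 (reverse): [4 0 6 3 5 2 1]
After op 2 (reverse): [1 2 5 3 6 0 4]
After op 3 (in_shuffle): [3 1 6 2 0 5 4]
After op 4 (in_shuffle): [2 3 0 1 5 6 4]
After op 5 (out_shuffle): [2 5 3 6 0 4 1]
Position 0: card 2.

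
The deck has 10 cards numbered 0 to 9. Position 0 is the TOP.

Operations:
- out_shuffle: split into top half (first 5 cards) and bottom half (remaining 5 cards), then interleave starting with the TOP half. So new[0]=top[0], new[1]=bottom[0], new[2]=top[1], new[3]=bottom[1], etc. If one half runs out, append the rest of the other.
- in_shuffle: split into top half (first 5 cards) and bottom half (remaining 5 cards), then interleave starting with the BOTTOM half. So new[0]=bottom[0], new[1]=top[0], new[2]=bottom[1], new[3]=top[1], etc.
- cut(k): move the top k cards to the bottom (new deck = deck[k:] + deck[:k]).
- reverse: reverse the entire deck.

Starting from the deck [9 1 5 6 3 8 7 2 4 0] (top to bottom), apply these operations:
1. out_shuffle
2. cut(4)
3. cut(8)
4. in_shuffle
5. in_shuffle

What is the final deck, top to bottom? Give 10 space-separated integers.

Answer: 5 4 9 1 2 3 8 7 6 0

Derivation:
After op 1 (out_shuffle): [9 8 1 7 5 2 6 4 3 0]
After op 2 (cut(4)): [5 2 6 4 3 0 9 8 1 7]
After op 3 (cut(8)): [1 7 5 2 6 4 3 0 9 8]
After op 4 (in_shuffle): [4 1 3 7 0 5 9 2 8 6]
After op 5 (in_shuffle): [5 4 9 1 2 3 8 7 6 0]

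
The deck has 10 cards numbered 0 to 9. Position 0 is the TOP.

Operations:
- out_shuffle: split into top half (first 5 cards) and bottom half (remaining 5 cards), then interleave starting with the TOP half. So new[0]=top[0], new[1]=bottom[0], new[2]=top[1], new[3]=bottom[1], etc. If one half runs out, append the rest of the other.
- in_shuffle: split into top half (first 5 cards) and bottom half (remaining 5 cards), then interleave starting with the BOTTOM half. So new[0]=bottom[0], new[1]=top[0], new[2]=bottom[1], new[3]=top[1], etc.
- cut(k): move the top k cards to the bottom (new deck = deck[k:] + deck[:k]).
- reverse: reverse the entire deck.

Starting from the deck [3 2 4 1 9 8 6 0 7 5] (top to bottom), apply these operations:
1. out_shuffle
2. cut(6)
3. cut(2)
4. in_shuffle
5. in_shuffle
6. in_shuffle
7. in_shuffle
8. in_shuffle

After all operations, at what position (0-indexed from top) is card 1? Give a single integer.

Answer: 1

Derivation:
After op 1 (out_shuffle): [3 8 2 6 4 0 1 7 9 5]
After op 2 (cut(6)): [1 7 9 5 3 8 2 6 4 0]
After op 3 (cut(2)): [9 5 3 8 2 6 4 0 1 7]
After op 4 (in_shuffle): [6 9 4 5 0 3 1 8 7 2]
After op 5 (in_shuffle): [3 6 1 9 8 4 7 5 2 0]
After op 6 (in_shuffle): [4 3 7 6 5 1 2 9 0 8]
After op 7 (in_shuffle): [1 4 2 3 9 7 0 6 8 5]
After op 8 (in_shuffle): [7 1 0 4 6 2 8 3 5 9]
Card 1 is at position 1.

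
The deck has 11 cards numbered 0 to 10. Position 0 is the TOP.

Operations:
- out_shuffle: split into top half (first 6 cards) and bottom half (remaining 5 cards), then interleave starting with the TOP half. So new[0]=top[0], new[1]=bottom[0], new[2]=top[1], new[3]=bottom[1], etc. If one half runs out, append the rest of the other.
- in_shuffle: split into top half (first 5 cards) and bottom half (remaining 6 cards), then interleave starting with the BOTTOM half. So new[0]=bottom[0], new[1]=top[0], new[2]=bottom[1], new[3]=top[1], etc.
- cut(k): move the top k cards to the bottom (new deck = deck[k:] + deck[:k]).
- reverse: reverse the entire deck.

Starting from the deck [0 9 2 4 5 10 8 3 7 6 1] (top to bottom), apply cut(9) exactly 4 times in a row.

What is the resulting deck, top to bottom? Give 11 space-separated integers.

After op 1 (cut(9)): [6 1 0 9 2 4 5 10 8 3 7]
After op 2 (cut(9)): [3 7 6 1 0 9 2 4 5 10 8]
After op 3 (cut(9)): [10 8 3 7 6 1 0 9 2 4 5]
After op 4 (cut(9)): [4 5 10 8 3 7 6 1 0 9 2]

Answer: 4 5 10 8 3 7 6 1 0 9 2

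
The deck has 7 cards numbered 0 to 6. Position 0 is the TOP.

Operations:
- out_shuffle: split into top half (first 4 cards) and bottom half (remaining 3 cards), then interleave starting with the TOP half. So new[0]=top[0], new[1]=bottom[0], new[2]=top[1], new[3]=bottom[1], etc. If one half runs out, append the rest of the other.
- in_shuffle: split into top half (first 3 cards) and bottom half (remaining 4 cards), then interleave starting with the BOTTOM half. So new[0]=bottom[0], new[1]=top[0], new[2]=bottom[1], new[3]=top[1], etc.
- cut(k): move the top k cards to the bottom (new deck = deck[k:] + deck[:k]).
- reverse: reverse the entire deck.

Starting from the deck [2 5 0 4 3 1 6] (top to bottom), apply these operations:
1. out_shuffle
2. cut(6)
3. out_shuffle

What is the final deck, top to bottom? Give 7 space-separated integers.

After op 1 (out_shuffle): [2 3 5 1 0 6 4]
After op 2 (cut(6)): [4 2 3 5 1 0 6]
After op 3 (out_shuffle): [4 1 2 0 3 6 5]

Answer: 4 1 2 0 3 6 5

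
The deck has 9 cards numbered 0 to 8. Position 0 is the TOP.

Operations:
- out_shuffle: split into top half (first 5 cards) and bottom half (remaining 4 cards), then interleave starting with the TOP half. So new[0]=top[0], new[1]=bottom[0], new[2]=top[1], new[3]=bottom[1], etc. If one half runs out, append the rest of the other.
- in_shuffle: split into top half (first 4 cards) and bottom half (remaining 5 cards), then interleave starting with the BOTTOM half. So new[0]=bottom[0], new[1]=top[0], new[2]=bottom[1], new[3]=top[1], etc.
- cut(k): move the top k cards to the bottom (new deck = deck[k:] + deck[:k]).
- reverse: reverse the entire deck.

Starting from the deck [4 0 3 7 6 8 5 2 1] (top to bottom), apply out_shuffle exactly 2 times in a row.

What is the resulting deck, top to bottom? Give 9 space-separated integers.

After op 1 (out_shuffle): [4 8 0 5 3 2 7 1 6]
After op 2 (out_shuffle): [4 2 8 7 0 1 5 6 3]

Answer: 4 2 8 7 0 1 5 6 3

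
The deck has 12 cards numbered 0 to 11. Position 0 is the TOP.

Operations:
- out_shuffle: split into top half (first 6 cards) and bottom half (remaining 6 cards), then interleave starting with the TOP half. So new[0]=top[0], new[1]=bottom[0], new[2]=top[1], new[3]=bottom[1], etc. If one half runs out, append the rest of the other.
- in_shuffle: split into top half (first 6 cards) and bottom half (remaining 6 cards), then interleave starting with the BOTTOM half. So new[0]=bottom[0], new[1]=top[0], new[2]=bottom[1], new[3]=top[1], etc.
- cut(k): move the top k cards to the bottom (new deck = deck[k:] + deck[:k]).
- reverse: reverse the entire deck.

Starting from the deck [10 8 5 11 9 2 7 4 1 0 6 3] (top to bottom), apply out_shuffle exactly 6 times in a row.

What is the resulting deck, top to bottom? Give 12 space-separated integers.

Answer: 10 2 6 9 0 11 1 5 4 8 7 3

Derivation:
After op 1 (out_shuffle): [10 7 8 4 5 1 11 0 9 6 2 3]
After op 2 (out_shuffle): [10 11 7 0 8 9 4 6 5 2 1 3]
After op 3 (out_shuffle): [10 4 11 6 7 5 0 2 8 1 9 3]
After op 4 (out_shuffle): [10 0 4 2 11 8 6 1 7 9 5 3]
After op 5 (out_shuffle): [10 6 0 1 4 7 2 9 11 5 8 3]
After op 6 (out_shuffle): [10 2 6 9 0 11 1 5 4 8 7 3]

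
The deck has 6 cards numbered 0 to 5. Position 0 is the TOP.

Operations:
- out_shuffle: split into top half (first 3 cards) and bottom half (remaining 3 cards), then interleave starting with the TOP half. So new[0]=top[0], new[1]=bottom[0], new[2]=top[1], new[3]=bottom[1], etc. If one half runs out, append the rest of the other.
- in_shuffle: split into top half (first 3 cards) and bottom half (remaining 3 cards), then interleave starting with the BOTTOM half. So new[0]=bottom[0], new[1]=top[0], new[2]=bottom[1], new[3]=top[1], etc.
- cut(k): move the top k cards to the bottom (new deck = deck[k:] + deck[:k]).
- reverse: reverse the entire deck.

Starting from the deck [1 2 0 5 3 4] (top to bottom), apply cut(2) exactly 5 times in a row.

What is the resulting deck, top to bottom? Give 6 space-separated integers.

After op 1 (cut(2)): [0 5 3 4 1 2]
After op 2 (cut(2)): [3 4 1 2 0 5]
After op 3 (cut(2)): [1 2 0 5 3 4]
After op 4 (cut(2)): [0 5 3 4 1 2]
After op 5 (cut(2)): [3 4 1 2 0 5]

Answer: 3 4 1 2 0 5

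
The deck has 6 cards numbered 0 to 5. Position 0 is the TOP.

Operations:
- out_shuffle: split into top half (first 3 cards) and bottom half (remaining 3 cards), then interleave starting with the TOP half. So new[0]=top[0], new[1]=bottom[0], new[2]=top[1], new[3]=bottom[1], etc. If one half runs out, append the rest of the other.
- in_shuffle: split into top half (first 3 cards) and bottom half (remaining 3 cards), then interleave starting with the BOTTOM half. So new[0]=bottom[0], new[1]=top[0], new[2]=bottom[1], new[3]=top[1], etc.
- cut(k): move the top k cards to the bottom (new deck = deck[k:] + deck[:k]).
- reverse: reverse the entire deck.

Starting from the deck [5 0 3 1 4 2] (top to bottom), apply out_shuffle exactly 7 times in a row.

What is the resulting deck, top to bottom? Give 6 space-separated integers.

Answer: 5 3 4 0 1 2

Derivation:
After op 1 (out_shuffle): [5 1 0 4 3 2]
After op 2 (out_shuffle): [5 4 1 3 0 2]
After op 3 (out_shuffle): [5 3 4 0 1 2]
After op 4 (out_shuffle): [5 0 3 1 4 2]
After op 5 (out_shuffle): [5 1 0 4 3 2]
After op 6 (out_shuffle): [5 4 1 3 0 2]
After op 7 (out_shuffle): [5 3 4 0 1 2]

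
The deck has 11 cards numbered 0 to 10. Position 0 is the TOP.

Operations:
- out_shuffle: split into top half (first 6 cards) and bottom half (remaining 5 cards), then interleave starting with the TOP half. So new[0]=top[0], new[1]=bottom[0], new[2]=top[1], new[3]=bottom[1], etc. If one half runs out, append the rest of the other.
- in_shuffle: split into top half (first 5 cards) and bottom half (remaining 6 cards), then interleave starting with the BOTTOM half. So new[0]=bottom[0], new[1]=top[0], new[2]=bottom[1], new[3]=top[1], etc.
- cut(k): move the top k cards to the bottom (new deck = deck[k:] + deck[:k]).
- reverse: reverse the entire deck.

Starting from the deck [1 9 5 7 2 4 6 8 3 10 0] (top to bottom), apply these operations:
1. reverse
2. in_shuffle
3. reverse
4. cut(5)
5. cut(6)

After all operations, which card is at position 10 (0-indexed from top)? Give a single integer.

Answer: 4

Derivation:
After op 1 (reverse): [0 10 3 8 6 4 2 7 5 9 1]
After op 2 (in_shuffle): [4 0 2 10 7 3 5 8 9 6 1]
After op 3 (reverse): [1 6 9 8 5 3 7 10 2 0 4]
After op 4 (cut(5)): [3 7 10 2 0 4 1 6 9 8 5]
After op 5 (cut(6)): [1 6 9 8 5 3 7 10 2 0 4]
Position 10: card 4.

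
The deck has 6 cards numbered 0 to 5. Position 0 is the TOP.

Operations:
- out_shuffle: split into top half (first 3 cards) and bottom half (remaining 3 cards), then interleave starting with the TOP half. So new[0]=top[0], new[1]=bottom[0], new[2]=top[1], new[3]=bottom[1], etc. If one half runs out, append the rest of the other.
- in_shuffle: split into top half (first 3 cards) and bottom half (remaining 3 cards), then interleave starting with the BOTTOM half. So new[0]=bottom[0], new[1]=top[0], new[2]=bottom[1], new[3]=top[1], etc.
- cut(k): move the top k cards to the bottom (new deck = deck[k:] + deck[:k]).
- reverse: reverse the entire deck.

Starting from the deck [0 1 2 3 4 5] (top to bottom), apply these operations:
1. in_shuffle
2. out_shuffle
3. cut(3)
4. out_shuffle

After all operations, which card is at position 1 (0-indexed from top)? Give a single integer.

After op 1 (in_shuffle): [3 0 4 1 5 2]
After op 2 (out_shuffle): [3 1 0 5 4 2]
After op 3 (cut(3)): [5 4 2 3 1 0]
After op 4 (out_shuffle): [5 3 4 1 2 0]
Position 1: card 3.

Answer: 3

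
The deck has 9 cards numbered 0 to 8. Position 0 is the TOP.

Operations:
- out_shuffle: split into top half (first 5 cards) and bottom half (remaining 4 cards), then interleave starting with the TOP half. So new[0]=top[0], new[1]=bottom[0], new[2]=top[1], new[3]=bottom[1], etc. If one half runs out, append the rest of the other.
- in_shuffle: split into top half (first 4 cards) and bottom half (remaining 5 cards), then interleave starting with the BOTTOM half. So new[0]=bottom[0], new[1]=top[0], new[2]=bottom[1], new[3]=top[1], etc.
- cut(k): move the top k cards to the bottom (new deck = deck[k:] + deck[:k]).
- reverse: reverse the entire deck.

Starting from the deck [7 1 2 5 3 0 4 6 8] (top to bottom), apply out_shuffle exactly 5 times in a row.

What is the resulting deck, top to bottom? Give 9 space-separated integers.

Answer: 7 2 3 4 8 1 5 0 6

Derivation:
After op 1 (out_shuffle): [7 0 1 4 2 6 5 8 3]
After op 2 (out_shuffle): [7 6 0 5 1 8 4 3 2]
After op 3 (out_shuffle): [7 8 6 4 0 3 5 2 1]
After op 4 (out_shuffle): [7 3 8 5 6 2 4 1 0]
After op 5 (out_shuffle): [7 2 3 4 8 1 5 0 6]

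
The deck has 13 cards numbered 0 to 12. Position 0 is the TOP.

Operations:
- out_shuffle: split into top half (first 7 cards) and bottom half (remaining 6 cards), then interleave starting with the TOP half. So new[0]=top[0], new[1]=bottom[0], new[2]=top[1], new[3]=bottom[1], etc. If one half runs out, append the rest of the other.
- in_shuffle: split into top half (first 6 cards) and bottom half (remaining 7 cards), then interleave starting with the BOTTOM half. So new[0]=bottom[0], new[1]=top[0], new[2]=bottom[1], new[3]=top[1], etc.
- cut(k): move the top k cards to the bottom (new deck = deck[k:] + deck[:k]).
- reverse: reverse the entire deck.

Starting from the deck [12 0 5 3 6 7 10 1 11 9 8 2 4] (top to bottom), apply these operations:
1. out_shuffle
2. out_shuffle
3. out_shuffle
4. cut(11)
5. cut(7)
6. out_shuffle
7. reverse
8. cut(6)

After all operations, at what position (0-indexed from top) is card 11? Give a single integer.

After op 1 (out_shuffle): [12 1 0 11 5 9 3 8 6 2 7 4 10]
After op 2 (out_shuffle): [12 8 1 6 0 2 11 7 5 4 9 10 3]
After op 3 (out_shuffle): [12 7 8 5 1 4 6 9 0 10 2 3 11]
After op 4 (cut(11)): [3 11 12 7 8 5 1 4 6 9 0 10 2]
After op 5 (cut(7)): [4 6 9 0 10 2 3 11 12 7 8 5 1]
After op 6 (out_shuffle): [4 11 6 12 9 7 0 8 10 5 2 1 3]
After op 7 (reverse): [3 1 2 5 10 8 0 7 9 12 6 11 4]
After op 8 (cut(6)): [0 7 9 12 6 11 4 3 1 2 5 10 8]
Card 11 is at position 5.

Answer: 5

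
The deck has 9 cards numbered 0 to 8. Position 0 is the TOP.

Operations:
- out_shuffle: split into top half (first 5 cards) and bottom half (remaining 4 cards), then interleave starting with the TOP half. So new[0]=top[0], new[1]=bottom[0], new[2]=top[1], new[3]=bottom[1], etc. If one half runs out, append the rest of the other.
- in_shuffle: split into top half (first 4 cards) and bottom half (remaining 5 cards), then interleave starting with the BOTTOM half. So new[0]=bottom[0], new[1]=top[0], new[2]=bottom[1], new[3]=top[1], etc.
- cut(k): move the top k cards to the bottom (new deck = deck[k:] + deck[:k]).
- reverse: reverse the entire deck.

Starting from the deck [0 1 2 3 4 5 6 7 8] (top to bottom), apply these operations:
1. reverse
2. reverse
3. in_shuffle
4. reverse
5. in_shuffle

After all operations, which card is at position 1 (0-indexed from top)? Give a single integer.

Answer: 8

Derivation:
After op 1 (reverse): [8 7 6 5 4 3 2 1 0]
After op 2 (reverse): [0 1 2 3 4 5 6 7 8]
After op 3 (in_shuffle): [4 0 5 1 6 2 7 3 8]
After op 4 (reverse): [8 3 7 2 6 1 5 0 4]
After op 5 (in_shuffle): [6 8 1 3 5 7 0 2 4]
Position 1: card 8.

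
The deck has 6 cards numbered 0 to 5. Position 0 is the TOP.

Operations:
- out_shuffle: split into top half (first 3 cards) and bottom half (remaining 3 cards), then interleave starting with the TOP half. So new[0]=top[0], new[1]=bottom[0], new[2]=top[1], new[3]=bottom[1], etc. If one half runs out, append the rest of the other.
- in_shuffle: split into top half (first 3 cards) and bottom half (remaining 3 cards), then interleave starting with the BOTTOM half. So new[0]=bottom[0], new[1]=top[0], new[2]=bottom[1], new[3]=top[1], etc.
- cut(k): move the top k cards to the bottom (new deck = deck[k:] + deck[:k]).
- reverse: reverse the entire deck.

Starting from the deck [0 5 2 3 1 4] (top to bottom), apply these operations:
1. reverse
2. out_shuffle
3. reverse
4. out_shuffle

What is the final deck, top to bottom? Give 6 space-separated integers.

After op 1 (reverse): [4 1 3 2 5 0]
After op 2 (out_shuffle): [4 2 1 5 3 0]
After op 3 (reverse): [0 3 5 1 2 4]
After op 4 (out_shuffle): [0 1 3 2 5 4]

Answer: 0 1 3 2 5 4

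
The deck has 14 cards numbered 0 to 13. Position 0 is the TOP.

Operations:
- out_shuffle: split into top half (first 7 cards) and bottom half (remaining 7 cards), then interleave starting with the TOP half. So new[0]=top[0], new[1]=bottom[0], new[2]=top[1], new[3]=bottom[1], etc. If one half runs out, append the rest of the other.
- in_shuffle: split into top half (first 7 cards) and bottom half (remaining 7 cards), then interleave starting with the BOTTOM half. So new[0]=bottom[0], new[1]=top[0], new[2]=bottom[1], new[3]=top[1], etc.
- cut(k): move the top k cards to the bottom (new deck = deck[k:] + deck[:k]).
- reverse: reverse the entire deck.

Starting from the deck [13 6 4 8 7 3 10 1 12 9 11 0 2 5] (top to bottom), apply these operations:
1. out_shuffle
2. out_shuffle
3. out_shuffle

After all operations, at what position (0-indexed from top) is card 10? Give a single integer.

After op 1 (out_shuffle): [13 1 6 12 4 9 8 11 7 0 3 2 10 5]
After op 2 (out_shuffle): [13 11 1 7 6 0 12 3 4 2 9 10 8 5]
After op 3 (out_shuffle): [13 3 11 4 1 2 7 9 6 10 0 8 12 5]
Card 10 is at position 9.

Answer: 9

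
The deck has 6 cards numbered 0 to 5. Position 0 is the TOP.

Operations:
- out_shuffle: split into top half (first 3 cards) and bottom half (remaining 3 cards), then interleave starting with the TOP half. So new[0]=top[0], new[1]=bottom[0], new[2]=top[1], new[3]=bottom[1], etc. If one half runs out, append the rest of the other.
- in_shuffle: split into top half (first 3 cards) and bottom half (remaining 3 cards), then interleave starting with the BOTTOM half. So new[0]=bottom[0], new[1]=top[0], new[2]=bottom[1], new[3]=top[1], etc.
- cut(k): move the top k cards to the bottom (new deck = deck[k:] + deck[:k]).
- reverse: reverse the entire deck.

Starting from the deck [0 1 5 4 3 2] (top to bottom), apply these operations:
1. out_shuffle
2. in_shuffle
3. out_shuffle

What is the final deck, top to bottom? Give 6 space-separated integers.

After op 1 (out_shuffle): [0 4 1 3 5 2]
After op 2 (in_shuffle): [3 0 5 4 2 1]
After op 3 (out_shuffle): [3 4 0 2 5 1]

Answer: 3 4 0 2 5 1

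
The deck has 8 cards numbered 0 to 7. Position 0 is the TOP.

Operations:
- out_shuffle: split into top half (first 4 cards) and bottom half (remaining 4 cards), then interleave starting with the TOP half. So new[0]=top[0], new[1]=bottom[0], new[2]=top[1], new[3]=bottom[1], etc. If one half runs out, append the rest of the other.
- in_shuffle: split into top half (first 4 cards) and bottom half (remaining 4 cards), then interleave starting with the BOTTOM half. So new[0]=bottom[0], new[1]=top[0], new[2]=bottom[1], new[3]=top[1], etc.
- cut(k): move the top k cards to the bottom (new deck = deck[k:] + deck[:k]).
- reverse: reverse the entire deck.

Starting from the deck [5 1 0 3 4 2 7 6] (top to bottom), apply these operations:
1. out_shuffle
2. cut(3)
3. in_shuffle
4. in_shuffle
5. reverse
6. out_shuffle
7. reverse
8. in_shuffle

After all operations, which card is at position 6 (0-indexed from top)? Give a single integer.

Answer: 0

Derivation:
After op 1 (out_shuffle): [5 4 1 2 0 7 3 6]
After op 2 (cut(3)): [2 0 7 3 6 5 4 1]
After op 3 (in_shuffle): [6 2 5 0 4 7 1 3]
After op 4 (in_shuffle): [4 6 7 2 1 5 3 0]
After op 5 (reverse): [0 3 5 1 2 7 6 4]
After op 6 (out_shuffle): [0 2 3 7 5 6 1 4]
After op 7 (reverse): [4 1 6 5 7 3 2 0]
After op 8 (in_shuffle): [7 4 3 1 2 6 0 5]
Position 6: card 0.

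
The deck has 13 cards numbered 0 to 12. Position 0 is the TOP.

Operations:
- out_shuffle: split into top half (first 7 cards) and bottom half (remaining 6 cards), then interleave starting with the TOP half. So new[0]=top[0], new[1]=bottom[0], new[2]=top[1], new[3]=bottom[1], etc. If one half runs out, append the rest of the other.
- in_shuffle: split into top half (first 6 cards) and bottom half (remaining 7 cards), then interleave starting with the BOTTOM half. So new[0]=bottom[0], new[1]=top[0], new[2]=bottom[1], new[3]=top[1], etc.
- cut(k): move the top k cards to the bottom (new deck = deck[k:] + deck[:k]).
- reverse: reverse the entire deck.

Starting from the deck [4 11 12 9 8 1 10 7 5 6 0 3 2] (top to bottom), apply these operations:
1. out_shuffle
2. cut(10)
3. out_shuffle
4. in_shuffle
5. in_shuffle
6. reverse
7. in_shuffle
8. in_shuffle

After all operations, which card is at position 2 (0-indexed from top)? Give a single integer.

After op 1 (out_shuffle): [4 7 11 5 12 6 9 0 8 3 1 2 10]
After op 2 (cut(10)): [1 2 10 4 7 11 5 12 6 9 0 8 3]
After op 3 (out_shuffle): [1 12 2 6 10 9 4 0 7 8 11 3 5]
After op 4 (in_shuffle): [4 1 0 12 7 2 8 6 11 10 3 9 5]
After op 5 (in_shuffle): [8 4 6 1 11 0 10 12 3 7 9 2 5]
After op 6 (reverse): [5 2 9 7 3 12 10 0 11 1 6 4 8]
After op 7 (in_shuffle): [10 5 0 2 11 9 1 7 6 3 4 12 8]
After op 8 (in_shuffle): [1 10 7 5 6 0 3 2 4 11 12 9 8]
Position 2: card 7.

Answer: 7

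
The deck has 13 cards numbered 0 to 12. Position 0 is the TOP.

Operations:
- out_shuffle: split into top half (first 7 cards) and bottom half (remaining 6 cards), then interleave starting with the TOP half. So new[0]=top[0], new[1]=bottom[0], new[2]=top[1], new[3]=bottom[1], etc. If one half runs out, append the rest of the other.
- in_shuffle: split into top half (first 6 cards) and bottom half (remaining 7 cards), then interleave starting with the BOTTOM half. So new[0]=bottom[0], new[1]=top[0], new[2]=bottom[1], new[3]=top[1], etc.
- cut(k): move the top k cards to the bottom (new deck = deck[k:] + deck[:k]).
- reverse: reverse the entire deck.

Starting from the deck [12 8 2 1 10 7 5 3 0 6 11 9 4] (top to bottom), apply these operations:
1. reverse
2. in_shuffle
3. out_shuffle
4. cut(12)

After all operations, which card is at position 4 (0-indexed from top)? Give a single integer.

After op 1 (reverse): [4 9 11 6 0 3 5 7 10 1 2 8 12]
After op 2 (in_shuffle): [5 4 7 9 10 11 1 6 2 0 8 3 12]
After op 3 (out_shuffle): [5 6 4 2 7 0 9 8 10 3 11 12 1]
After op 4 (cut(12)): [1 5 6 4 2 7 0 9 8 10 3 11 12]
Position 4: card 2.

Answer: 2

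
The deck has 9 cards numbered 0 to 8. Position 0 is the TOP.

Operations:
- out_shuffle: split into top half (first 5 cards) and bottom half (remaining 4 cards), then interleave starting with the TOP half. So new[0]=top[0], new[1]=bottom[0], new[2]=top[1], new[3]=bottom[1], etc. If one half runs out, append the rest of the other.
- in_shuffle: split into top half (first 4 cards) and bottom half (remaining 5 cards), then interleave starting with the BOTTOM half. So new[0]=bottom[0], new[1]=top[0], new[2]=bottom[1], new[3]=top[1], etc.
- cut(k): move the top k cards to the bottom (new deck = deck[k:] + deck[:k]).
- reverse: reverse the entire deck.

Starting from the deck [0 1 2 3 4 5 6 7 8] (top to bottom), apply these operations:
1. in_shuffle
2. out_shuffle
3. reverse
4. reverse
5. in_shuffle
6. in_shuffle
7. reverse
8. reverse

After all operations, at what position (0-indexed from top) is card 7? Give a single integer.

Answer: 6

Derivation:
After op 1 (in_shuffle): [4 0 5 1 6 2 7 3 8]
After op 2 (out_shuffle): [4 2 0 7 5 3 1 8 6]
After op 3 (reverse): [6 8 1 3 5 7 0 2 4]
After op 4 (reverse): [4 2 0 7 5 3 1 8 6]
After op 5 (in_shuffle): [5 4 3 2 1 0 8 7 6]
After op 6 (in_shuffle): [1 5 0 4 8 3 7 2 6]
After op 7 (reverse): [6 2 7 3 8 4 0 5 1]
After op 8 (reverse): [1 5 0 4 8 3 7 2 6]
Card 7 is at position 6.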